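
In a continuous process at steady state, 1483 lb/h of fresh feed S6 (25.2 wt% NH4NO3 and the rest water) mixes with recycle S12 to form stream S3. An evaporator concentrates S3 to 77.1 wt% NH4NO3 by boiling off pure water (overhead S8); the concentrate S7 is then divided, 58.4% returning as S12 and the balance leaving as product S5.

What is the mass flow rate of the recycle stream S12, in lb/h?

Overall NH4NO3 balance (none leaves overhead): NH4NO3 in fresh feed = NH4NO3 in product, i.e. 1483×0.252 = (1−0.584)·S7·0.771.
S7 = 373.72/(0.771×0.416) = 1165.2 lb/h.
Recycle S12 = 0.584×1165.2 = 680.47 lb/h.

680.5 lb/h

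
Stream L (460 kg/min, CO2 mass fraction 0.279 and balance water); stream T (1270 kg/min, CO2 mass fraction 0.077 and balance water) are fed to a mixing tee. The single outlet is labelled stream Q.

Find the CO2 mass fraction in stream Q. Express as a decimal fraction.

0.131

Total flow out = 460 + 1270 = 1730 kg/min.
CO2 in = 460×0.279 + 1270×0.077 = 226.13 kg/min.
CO2 mass fraction in Q = 226.13/1730 = 0.131.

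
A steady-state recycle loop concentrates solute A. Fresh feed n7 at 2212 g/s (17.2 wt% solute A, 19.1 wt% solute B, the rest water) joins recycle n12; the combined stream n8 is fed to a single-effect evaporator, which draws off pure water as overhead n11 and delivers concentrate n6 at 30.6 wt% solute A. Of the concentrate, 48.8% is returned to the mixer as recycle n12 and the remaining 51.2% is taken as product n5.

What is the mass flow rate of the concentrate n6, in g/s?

2428 g/s

Overall solute A balance (none leaves overhead): solute A in fresh feed = solute A in product, i.e. 2212×0.172 = (1−0.488)·n6·0.306.
n6 = 380.46/(0.306×0.512) = 2428.4 g/s.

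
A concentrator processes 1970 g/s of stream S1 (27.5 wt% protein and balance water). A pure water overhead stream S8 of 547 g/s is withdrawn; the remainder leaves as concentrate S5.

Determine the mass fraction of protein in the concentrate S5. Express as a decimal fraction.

protein is not removed: 1970×0.275 = 541.75 g/s of protein enters S5.
Concentrate = 1970 − 547 = 1423 g/s.
Mass fraction = 541.75/1423 = 0.381.

0.381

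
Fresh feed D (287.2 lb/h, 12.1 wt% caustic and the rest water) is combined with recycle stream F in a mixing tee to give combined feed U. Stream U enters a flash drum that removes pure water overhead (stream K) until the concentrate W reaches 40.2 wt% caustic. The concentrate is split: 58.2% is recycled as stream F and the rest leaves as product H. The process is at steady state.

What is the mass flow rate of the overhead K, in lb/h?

200.8 lb/h

Overall caustic balance (none leaves overhead): caustic in fresh feed = caustic in product, i.e. 287.2×0.121 = (1−0.582)·W·0.402.
W = 34.751/(0.402×0.418) = 206.81 lb/h.
Recycle F = 0.582×206.81 = 120.36 lb/h.
Combined feed U = 287.2 + 120.36 = 407.56 lb/h.
Overhead K = U − W = 407.56 − 206.81 = 200.75 lb/h.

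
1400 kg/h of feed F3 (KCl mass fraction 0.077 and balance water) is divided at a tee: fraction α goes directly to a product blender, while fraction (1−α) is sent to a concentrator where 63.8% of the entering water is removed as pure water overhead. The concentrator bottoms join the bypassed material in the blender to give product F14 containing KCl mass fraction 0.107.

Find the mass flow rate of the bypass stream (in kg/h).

All 1400×0.077 = 107.8 kg/h of KCl reaches F14, so F14 = 107.8/0.107 = 1007.5 kg/h and vapour = 392.52 kg/h.
The evaporator receives (1−α)·1400 of feed at 0.923 water and removes 0.638 of that water:
0.638×0.923×(1−α)×1400 = 392.52
(1−α) = 392.52/824.42 = 0.4761;  α = 0.5239.
Bypass flow = 0.5239×1400 = 733.43 kg/h.

733.4 kg/h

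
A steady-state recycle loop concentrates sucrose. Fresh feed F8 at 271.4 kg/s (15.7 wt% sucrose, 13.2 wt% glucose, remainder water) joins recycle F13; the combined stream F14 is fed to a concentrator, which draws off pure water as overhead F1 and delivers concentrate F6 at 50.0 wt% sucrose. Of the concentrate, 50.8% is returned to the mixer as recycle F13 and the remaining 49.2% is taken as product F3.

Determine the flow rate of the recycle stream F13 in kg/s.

Overall sucrose balance (none leaves overhead): sucrose in fresh feed = sucrose in product, i.e. 271.4×0.157 = (1−0.508)·F6·0.500.
F6 = 42.61/(0.500×0.492) = 173.21 kg/s.
Recycle F13 = 0.508×173.21 = 87.991 kg/s.

87.99 kg/s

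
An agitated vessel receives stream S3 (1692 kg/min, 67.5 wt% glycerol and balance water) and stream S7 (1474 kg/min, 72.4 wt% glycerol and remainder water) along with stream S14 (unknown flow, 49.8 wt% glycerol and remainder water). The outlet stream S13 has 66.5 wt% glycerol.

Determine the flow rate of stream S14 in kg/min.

Let S14 be the unknown flow. Total out = 3166 + S14.
glycerol balance: 2209.3 + 0.498·S14 = 0.665·(3166 + S14)
(0.498 − 0.665)·S14 = 0.665×3166 − 2209.3 = -103.89
S14 = -103.89 / -0.167 = 622.07 kg/min

622.1 kg/min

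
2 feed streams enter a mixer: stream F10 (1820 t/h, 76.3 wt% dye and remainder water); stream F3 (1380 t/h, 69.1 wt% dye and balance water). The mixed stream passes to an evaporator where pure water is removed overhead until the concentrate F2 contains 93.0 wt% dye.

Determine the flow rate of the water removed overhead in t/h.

681.5 t/h

dye entering = 1820×0.763 + 1380×0.691 = 2342.2 t/h.
All dye reports to F2, so F2 = 2342.2/0.930 = 2518.5 t/h.
Total feed = 3200 t/h; overhead = 3200 − 2518.5 = 681.46 t/h.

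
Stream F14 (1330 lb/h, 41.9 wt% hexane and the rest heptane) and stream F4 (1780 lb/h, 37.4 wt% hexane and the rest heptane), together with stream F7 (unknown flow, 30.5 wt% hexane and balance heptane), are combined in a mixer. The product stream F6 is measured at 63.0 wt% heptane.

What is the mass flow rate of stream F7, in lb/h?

1112 lb/h

Let F7 be the unknown flow. Total out = 3110 + F7.
heptane balance: 1887 + 0.695·F7 = 0.630·(3110 + F7)
(0.695 − 0.630)·F7 = 0.630×3110 − 1887 = 72.29
F7 = 72.29 / 0.065 = 1112.2 lb/h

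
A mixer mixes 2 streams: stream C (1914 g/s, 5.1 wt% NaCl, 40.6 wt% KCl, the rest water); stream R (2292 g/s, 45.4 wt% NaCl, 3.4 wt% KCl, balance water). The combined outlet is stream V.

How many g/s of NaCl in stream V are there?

1138 g/s

NaCl out = NaCl in = 1914×0.051 + 2292×0.454 = 1138.2 g/s.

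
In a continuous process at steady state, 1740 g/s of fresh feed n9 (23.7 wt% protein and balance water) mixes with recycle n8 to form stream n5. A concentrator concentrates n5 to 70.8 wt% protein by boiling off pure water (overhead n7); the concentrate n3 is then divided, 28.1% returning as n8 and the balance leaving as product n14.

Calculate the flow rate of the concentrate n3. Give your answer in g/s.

Overall protein balance (none leaves overhead): protein in fresh feed = protein in product, i.e. 1740×0.237 = (1−0.281)·n3·0.708.
n3 = 412.38/(0.708×0.719) = 810.09 g/s.

810.1 g/s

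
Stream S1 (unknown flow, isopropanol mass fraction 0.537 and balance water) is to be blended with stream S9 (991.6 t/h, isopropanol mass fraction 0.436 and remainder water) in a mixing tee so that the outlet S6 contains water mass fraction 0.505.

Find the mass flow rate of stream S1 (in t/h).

1393 t/h

Let S1 be the unknown flow. Total out = 991.6 + S1.
water balance: 559.26 + 0.463·S1 = 0.505·(991.6 + S1)
(0.463 − 0.505)·S1 = 0.505×991.6 − 559.26 = -58.504
S1 = -58.504 / -0.042 = 1393 t/h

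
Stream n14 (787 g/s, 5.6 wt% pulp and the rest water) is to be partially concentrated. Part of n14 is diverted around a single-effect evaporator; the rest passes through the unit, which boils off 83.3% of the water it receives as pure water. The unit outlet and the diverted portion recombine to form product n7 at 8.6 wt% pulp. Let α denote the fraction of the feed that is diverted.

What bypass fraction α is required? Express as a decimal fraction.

0.556

All 787×0.056 = 44.072 g/s of pulp reaches n7, so n7 = 44.072/0.086 = 512.47 g/s and vapour = 274.53 g/s.
The evaporator receives (1−α)·787 of feed at 0.944 water and removes 0.833 of that water:
0.833×0.944×(1−α)×787 = 274.53
(1−α) = 274.53/618.86 = 0.4436;  α = 0.5564.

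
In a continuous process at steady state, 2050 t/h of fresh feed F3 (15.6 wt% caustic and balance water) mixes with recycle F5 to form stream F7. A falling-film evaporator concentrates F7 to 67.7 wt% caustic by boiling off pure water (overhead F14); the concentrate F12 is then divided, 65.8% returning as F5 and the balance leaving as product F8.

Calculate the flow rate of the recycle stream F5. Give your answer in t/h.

908.8 t/h

Overall caustic balance (none leaves overhead): caustic in fresh feed = caustic in product, i.e. 2050×0.156 = (1−0.658)·F12·0.677.
F12 = 319.8/(0.677×0.342) = 1381.2 t/h.
Recycle F5 = 0.658×1381.2 = 908.84 t/h.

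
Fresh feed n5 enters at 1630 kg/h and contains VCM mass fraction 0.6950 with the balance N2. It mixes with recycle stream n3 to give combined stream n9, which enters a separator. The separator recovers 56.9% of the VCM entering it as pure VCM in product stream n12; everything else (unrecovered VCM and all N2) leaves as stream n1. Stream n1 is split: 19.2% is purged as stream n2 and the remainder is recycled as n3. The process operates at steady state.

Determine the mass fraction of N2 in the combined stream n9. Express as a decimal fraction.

N2 enters only via n5 and leaves only via the purge: 1630×0.305 = 0.192×(N2 in n1), and the separator passes all N2, so N2 in n9 = N2 in n1 = 2589.3 kg/h.
VCM in n9: m_A = 1630×0.695 + (1−0.192)·(1−0.569)·m_A, so m_A = 1132.8/0.6518 = 1738.2 kg/h.
n9 = 1738.2 + 2589.3 = 4327.5 kg/h.
N2 fraction in n9 = 2589.3/4327.5 = 0.5983.

0.5983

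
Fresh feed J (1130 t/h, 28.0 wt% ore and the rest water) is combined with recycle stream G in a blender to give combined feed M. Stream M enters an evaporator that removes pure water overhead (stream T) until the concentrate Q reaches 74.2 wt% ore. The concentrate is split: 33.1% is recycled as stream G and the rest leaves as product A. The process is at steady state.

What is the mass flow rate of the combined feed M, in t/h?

1341 t/h

Overall ore balance (none leaves overhead): ore in fresh feed = ore in product, i.e. 1130×0.280 = (1−0.331)·Q·0.742.
Q = 316.4/(0.742×0.669) = 637.39 t/h.
Recycle G = 0.331×637.39 = 210.98 t/h.
Combined feed M = 1130 + 210.98 = 1341 t/h.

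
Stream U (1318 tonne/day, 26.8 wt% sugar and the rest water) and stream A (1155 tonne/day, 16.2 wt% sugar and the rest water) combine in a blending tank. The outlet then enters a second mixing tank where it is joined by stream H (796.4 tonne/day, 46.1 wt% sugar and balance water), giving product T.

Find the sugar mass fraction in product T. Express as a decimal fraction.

0.2776

Overall, product flow = 3269.4 tonne/day.
sugar in = 1318×0.268 + 1155×0.162 + 796.4×0.461 = 907.47 tonne/day.
sugar fraction in T = 0.2776.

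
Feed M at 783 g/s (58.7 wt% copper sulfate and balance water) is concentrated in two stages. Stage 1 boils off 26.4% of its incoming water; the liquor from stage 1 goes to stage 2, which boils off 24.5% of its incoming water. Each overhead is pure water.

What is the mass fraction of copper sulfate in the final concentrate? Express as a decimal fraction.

0.719

water in feed = 783×0.413 = 323.38 g/s.
After stage 1: water left = (1−0.264)×323.38 = 238.01; stream total = 697.63 g/s.
After stage 2: water left = (1−0.245)×238.01 = 179.7; final concentrate = 639.32 g/s.
copper sulfate fraction = 459.62/639.32 = 0.719.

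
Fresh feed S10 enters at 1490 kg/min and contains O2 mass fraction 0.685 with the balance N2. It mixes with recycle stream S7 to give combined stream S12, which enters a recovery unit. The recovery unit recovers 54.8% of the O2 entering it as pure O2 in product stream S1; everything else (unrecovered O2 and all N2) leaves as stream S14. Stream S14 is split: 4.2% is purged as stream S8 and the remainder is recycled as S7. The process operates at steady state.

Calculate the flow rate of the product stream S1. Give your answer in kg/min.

O2 in S12: m_A = 1490×0.685 + (1−0.042)·(1−0.548)·m_A, so m_A = 1020.7/0.5670 = 1800.1 kg/min.
Product S1 = 0.548×1800.1 = 986.48 kg/min.

986.5 kg/min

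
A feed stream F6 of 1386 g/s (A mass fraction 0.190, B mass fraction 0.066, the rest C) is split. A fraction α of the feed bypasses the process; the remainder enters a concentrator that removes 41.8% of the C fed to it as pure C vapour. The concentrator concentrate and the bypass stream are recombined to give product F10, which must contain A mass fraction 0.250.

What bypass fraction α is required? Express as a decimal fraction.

0.228

All 1386×0.190 = 263.34 g/s of A reaches F10, so F10 = 263.34/0.250 = 1053.4 g/s and vapour = 332.64 g/s.
The evaporator receives (1−α)·1386 of feed at 0.744 C and removes 0.418 of that C:
0.418×0.744×(1−α)×1386 = 332.64
(1−α) = 332.64/431.03 = 0.7717;  α = 0.2283.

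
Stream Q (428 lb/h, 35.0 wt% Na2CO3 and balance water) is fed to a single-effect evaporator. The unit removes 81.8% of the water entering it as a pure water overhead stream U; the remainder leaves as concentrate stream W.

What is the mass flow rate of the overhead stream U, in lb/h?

227.6 lb/h

water entering = 428×0.650 = 278.2 lb/h; overhead removed = 0.818×278.2 = 227.57 lb/h.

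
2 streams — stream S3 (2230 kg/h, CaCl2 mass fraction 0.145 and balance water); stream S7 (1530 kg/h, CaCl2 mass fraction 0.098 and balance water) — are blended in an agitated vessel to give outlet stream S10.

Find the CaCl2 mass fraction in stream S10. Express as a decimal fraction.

Total flow out = 2230 + 1530 = 3760 kg/h.
CaCl2 in = 2230×0.145 + 1530×0.098 = 473.29 kg/h.
CaCl2 mass fraction in S10 = 473.29/3760 = 0.126.

0.126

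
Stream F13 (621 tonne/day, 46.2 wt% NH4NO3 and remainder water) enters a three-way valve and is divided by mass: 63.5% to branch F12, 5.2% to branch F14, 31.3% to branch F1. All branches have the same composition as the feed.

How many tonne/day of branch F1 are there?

Branch F1 flow = 0.313×621 = 194.37 tonne/day.

194.4 tonne/day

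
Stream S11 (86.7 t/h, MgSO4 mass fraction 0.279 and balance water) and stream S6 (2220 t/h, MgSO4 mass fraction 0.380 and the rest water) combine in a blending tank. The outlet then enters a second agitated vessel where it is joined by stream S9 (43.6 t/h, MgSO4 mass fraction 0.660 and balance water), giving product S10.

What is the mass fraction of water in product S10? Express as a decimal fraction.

Overall, product flow = 2350.3 t/h.
water in = 86.7×0.721 + 2220×0.620 + 43.6×0.340 = 1453.7 t/h.
water fraction in S10 = 0.619.

0.619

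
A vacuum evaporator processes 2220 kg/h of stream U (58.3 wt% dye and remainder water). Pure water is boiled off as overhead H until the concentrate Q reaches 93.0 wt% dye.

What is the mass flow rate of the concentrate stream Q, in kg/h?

1392 kg/h

dye is conserved: 2220×0.583 = 1294.3 kg/h all reports to the concentrate.
Concentrate = 1294.3/(target fraction) = 1391.7 kg/h.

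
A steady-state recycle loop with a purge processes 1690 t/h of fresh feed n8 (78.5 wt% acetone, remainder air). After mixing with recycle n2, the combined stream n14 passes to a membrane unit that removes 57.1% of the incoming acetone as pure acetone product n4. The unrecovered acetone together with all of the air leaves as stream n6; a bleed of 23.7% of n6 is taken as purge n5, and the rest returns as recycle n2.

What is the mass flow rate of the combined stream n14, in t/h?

air enters only via n8 and leaves only via the purge: 1690×0.215 = 0.237×(air in n6), and the membrane unit passes all air, so air in n14 = air in n6 = 1533.1 t/h.
acetone in n14: m_A = 1690×0.785 + (1−0.237)·(1−0.571)·m_A, so m_A = 1326.7/0.6727 = 1972.2 t/h.
n14 = 1972.2 + 1533.1 = 3505.3 t/h.

3505 t/h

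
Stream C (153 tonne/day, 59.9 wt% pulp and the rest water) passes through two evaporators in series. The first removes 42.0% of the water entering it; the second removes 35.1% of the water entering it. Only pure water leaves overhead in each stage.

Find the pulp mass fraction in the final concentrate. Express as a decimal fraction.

water in feed = 153×0.401 = 61.353 tonne/day.
After stage 1: water left = (1−0.420)×61.353 = 35.585; stream total = 127.23 tonne/day.
After stage 2: water left = (1−0.351)×35.585 = 23.094; final concentrate = 114.74 tonne/day.
pulp fraction = 91.647/114.74 = 0.7987.

0.7987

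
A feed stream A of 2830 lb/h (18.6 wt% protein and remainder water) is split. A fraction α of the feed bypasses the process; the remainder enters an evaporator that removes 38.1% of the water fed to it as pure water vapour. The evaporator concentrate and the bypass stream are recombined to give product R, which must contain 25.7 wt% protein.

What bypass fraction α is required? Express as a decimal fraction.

All 2830×0.186 = 526.38 lb/h of protein reaches R, so R = 526.38/0.257 = 2048.2 lb/h and vapour = 781.83 lb/h.
The evaporator receives (1−α)·2830 of feed at 0.814 water and removes 0.381 of that water:
0.381×0.814×(1−α)×2830 = 781.83
(1−α) = 781.83/877.68 = 0.8908;  α = 0.1092.

0.109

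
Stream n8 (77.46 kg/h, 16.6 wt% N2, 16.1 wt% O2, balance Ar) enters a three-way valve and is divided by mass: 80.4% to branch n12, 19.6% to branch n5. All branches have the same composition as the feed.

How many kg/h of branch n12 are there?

62.28 kg/h

Branch n12 flow = 0.804×77.46 = 62.278 kg/h.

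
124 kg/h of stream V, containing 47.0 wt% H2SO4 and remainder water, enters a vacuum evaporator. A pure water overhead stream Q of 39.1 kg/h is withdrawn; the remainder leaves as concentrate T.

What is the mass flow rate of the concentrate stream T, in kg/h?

84.9 kg/h

Concentrate = 124 − 39.1 = 84.9 kg/h.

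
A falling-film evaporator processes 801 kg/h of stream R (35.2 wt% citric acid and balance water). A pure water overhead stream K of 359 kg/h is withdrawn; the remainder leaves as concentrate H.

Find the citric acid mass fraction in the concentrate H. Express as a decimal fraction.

citric acid is not removed: 801×0.352 = 281.95 kg/h of citric acid enters H.
Concentrate = 801 − 359 = 442 kg/h.
Mass fraction = 281.95/442 = 0.638.

0.638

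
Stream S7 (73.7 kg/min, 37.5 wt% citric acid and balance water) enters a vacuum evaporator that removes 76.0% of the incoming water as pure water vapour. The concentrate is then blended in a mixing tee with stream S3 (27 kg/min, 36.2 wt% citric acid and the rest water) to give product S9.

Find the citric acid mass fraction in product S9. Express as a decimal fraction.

0.569

Vapour removed = 0.760×0.625×73.7 = 35.008 kg/min; concentrate = 38.693 kg/min.
citric acid reaching the mixer = 27.638 (from concentrate) + 27×0.362 = 37.412 kg/min.
Product flow = 38.693 + 27 = 65.692 kg/min; citric acid fraction = 0.569.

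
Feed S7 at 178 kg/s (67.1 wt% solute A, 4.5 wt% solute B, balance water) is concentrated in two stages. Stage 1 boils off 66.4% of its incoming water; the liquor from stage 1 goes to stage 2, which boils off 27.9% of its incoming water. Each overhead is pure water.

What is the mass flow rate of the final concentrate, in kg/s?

139.7 kg/s

water in feed = 178×0.284 = 50.552 kg/s.
After stage 1: water left = (1−0.664)×50.552 = 16.985; stream total = 144.43 kg/s.
After stage 2: water left = (1−0.279)×16.985 = 12.247; final concentrate = 139.69 kg/s.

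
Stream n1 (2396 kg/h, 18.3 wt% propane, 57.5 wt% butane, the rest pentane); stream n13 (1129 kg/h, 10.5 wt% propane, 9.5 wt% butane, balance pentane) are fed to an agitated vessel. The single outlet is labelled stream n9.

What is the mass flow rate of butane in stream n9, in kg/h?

1485 kg/h

butane out = butane in = 2396×0.575 + 1129×0.095 = 1485 kg/h.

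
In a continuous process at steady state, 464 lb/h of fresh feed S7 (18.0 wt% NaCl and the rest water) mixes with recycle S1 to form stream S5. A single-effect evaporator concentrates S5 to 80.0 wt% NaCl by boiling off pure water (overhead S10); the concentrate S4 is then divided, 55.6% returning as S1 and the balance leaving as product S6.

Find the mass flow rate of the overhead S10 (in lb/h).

Overall NaCl balance (none leaves overhead): NaCl in fresh feed = NaCl in product, i.e. 464×0.180 = (1−0.556)·S4·0.800.
S4 = 83.52/(0.800×0.444) = 235.14 lb/h.
Recycle S1 = 0.556×235.14 = 130.74 lb/h.
Combined feed S5 = 464 + 130.74 = 594.74 lb/h.
Overhead S10 = S5 − S4 = 594.74 − 235.14 = 359.6 lb/h.

359.6 lb/h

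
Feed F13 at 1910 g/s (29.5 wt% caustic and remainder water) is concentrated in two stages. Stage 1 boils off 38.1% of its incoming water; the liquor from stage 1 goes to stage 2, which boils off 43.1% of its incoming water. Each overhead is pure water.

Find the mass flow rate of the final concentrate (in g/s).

1038 g/s

water in feed = 1910×0.705 = 1346.5 g/s.
After stage 1: water left = (1−0.381)×1346.5 = 833.51; stream total = 1397 g/s.
After stage 2: water left = (1−0.431)×833.51 = 474.27; final concentrate = 1037.7 g/s.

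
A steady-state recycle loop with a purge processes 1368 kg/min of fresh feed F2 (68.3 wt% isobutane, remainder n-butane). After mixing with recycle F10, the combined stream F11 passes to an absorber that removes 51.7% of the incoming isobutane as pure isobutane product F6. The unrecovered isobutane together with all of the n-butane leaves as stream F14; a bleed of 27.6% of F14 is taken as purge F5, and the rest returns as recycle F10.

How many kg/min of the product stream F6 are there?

742.8 kg/min

isobutane in F11: m_A = 1368×0.683 + (1−0.276)·(1−0.517)·m_A, so m_A = 934.34/0.6503 = 1436.8 kg/min.
Product F6 = 0.517×1436.8 = 742.81 kg/min.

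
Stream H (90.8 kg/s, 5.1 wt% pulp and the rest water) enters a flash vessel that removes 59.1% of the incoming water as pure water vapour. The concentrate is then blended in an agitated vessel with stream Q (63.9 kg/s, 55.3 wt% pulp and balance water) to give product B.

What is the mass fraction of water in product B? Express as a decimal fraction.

Vapour removed = 0.591×0.949×90.8 = 50.926 kg/s; concentrate = 39.874 kg/s.
water reaching the mixer = 35.243 (from concentrate) + 63.9×0.447 = 63.807 kg/s.
Product flow = 39.874 + 63.9 = 103.77 kg/s; water fraction = 0.615.

0.615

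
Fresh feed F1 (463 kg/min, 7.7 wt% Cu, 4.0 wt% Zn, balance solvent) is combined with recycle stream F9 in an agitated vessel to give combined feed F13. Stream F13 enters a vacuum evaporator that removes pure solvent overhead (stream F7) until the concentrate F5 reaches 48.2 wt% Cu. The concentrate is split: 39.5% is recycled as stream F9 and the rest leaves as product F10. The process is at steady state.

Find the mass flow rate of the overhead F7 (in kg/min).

389 kg/min

Overall Cu balance (none leaves overhead): Cu in fresh feed = Cu in product, i.e. 463×0.077 = (1−0.395)·F5·0.482.
F5 = 35.651/(0.482×0.605) = 122.26 kg/min.
Recycle F9 = 0.395×122.26 = 48.291 kg/min.
Combined feed F13 = 463 + 48.291 = 511.29 kg/min.
Overhead F7 = F13 − F5 = 511.29 − 122.26 = 389.04 kg/min.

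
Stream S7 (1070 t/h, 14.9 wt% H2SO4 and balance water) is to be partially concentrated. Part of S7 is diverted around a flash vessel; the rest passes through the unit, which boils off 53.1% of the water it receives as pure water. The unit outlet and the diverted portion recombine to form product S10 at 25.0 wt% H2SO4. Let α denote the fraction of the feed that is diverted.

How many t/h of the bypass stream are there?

All 1070×0.149 = 159.43 t/h of H2SO4 reaches S10, so S10 = 159.43/0.250 = 637.72 t/h and vapour = 432.28 t/h.
The evaporator receives (1−α)·1070 of feed at 0.851 water and removes 0.531 of that water:
0.531×0.851×(1−α)×1070 = 432.28
(1−α) = 432.28/483.51 = 0.8940;  α = 0.1060.
Bypass flow = 0.1060×1070 = 113.38 t/h.

113.4 t/h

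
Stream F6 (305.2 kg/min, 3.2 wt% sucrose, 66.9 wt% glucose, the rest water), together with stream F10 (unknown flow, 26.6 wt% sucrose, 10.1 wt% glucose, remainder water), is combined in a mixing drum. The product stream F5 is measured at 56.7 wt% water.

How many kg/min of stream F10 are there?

Let F10 be the unknown flow. Total out = 305.2 + F10.
water balance: 91.255 + 0.633·F10 = 0.567·(305.2 + F10)
(0.633 − 0.567)·F10 = 0.567×305.2 − 91.255 = 81.794
F10 = 81.794 / 0.066 = 1239.3 kg/min

1239 kg/min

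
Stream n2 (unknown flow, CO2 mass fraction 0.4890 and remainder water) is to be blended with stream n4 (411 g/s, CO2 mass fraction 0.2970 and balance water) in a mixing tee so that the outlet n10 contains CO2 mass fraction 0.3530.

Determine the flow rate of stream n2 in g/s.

Let n2 be the unknown flow. Total out = 411 + n2.
CO2 balance: 122.07 + 0.489·n2 = 0.353·(411 + n2)
(0.489 − 0.353)·n2 = 0.353×411 − 122.07 = 23.016
n2 = 23.016 / 0.136 = 169.24 g/s

169.2 g/s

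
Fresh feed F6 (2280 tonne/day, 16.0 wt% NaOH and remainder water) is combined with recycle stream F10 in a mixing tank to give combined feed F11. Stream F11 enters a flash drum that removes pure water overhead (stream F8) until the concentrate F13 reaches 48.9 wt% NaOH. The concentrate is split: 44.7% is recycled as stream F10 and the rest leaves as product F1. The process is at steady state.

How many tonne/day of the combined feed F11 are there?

2883 tonne/day

Overall NaOH balance (none leaves overhead): NaOH in fresh feed = NaOH in product, i.e. 2280×0.160 = (1−0.447)·F13·0.489.
F13 = 364.8/(0.489×0.553) = 1349 tonne/day.
Recycle F10 = 0.447×1349 = 603.02 tonne/day.
Combined feed F11 = 2280 + 603.02 = 2883 tonne/day.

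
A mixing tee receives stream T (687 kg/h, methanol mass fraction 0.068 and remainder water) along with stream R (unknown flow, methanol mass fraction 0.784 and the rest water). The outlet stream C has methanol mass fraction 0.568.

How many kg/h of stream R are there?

Let R be the unknown flow. Total out = 687 + R.
methanol balance: 46.716 + 0.784·R = 0.568·(687 + R)
(0.784 − 0.568)·R = 0.568×687 − 46.716 = 343.5
R = 343.5 / 0.216 = 1590.3 kg/h

1590 kg/h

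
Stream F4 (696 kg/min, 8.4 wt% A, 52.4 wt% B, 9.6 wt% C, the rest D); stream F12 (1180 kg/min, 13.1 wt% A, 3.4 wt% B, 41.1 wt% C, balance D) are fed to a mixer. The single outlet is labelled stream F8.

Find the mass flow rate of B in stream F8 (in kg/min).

B out = B in = 696×0.524 + 1180×0.034 = 404.82 kg/min.

404.8 kg/min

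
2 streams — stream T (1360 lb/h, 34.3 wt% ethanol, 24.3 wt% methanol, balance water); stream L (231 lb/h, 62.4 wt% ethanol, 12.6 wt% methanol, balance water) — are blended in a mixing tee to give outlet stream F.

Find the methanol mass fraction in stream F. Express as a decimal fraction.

Total flow out = 1360 + 231 = 1591 lb/h.
methanol in = 1360×0.243 + 231×0.126 = 359.59 lb/h.
methanol mass fraction in F = 359.59/1591 = 0.2260.

0.2260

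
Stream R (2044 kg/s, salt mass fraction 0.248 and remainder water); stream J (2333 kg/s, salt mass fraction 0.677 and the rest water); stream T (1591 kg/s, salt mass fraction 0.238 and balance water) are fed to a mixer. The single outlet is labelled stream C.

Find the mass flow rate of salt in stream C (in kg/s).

salt out = salt in = 2044×0.248 + 2333×0.677 + 1591×0.238 = 2465 kg/s.

2465 kg/s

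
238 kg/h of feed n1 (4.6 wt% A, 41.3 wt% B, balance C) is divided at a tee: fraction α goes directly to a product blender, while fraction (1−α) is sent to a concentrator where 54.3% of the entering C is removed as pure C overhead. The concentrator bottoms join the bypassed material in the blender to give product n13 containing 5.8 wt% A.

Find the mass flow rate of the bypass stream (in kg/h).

All 238×0.046 = 10.948 kg/h of A reaches n13, so n13 = 10.948/0.058 = 188.76 kg/h and vapour = 49.241 kg/h.
The evaporator receives (1−α)·238 of feed at 0.541 C and removes 0.543 of that C:
0.543×0.541×(1−α)×238 = 49.241
(1−α) = 49.241/69.916 = 0.7043;  α = 0.2957.
Bypass flow = 0.2957×238 = 70.377 kg/h.

70.38 kg/h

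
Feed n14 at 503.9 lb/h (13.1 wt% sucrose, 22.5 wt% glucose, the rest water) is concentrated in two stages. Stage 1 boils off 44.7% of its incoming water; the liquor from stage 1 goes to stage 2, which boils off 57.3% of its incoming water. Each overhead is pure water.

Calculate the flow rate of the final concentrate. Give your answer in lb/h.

256 lb/h

water in feed = 503.9×0.644 = 324.51 lb/h.
After stage 1: water left = (1−0.447)×324.51 = 179.45; stream total = 358.84 lb/h.
After stage 2: water left = (1−0.573)×179.45 = 76.627; final concentrate = 256.02 lb/h.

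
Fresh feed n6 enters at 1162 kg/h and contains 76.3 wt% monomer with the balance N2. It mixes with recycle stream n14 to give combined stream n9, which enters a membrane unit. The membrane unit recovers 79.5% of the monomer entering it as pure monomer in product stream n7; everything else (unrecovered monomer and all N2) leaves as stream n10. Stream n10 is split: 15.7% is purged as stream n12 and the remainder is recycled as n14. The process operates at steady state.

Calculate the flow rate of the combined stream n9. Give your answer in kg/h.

2826 kg/h

N2 enters only via n6 and leaves only via the purge: 1162×0.237 = 0.157×(N2 in n10), and the membrane unit passes all N2, so N2 in n9 = N2 in n10 = 1754.1 kg/h.
monomer in n9: m_A = 1162×0.763 + (1−0.157)·(1−0.795)·m_A, so m_A = 886.61/0.8272 = 1071.8 kg/h.
n9 = 1071.8 + 1754.1 = 2825.9 kg/h.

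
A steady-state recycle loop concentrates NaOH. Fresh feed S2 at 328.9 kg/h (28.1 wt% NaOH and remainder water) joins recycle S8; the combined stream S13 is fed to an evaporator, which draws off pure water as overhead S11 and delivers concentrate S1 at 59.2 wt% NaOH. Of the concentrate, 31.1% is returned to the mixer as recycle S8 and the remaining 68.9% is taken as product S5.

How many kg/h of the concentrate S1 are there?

Overall NaOH balance (none leaves overhead): NaOH in fresh feed = NaOH in product, i.e. 328.9×0.281 = (1−0.311)·S1·0.592.
S1 = 92.421/(0.592×0.689) = 226.58 kg/h.

226.6 kg/h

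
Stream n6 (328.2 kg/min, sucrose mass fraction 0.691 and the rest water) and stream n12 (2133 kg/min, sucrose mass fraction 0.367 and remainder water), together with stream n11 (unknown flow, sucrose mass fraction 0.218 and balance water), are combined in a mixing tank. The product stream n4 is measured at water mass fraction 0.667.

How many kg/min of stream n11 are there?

Let n11 be the unknown flow. Total out = 2461.2 + n11.
water balance: 1451.6 + 0.782·n11 = 0.667·(2461.2 + n11)
(0.782 − 0.667)·n11 = 0.667×2461.2 − 1451.6 = 190.02
n11 = 190.02 / 0.115 = 1652.3 kg/min

1652 kg/min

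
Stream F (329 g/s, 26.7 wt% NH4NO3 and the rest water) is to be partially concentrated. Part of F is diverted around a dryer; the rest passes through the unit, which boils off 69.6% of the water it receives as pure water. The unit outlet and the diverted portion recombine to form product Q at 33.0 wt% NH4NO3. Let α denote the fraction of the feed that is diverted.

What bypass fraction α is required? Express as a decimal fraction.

0.626

All 329×0.267 = 87.843 g/s of NH4NO3 reaches Q, so Q = 87.843/0.330 = 266.19 g/s and vapour = 62.809 g/s.
The evaporator receives (1−α)·329 of feed at 0.733 water and removes 0.696 of that water:
0.696×0.733×(1−α)×329 = 62.809
(1−α) = 62.809/167.85 = 0.3742;  α = 0.6258.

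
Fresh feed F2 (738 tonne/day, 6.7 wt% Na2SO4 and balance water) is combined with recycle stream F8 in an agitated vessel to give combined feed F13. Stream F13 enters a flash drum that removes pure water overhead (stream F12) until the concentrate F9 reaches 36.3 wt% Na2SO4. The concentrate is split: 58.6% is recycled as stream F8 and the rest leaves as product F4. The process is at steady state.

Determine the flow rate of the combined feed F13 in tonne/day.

930.8 tonne/day

Overall Na2SO4 balance (none leaves overhead): Na2SO4 in fresh feed = Na2SO4 in product, i.e. 738×0.067 = (1−0.586)·F9·0.363.
F9 = 49.446/(0.363×0.414) = 329.02 tonne/day.
Recycle F8 = 0.586×329.02 = 192.81 tonne/day.
Combined feed F13 = 738 + 192.81 = 930.81 tonne/day.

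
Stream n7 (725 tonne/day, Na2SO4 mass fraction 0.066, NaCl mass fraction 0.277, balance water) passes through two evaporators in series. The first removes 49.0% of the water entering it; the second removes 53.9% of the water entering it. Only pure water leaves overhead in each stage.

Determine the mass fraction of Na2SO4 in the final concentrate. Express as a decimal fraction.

water in feed = 725×0.657 = 476.33 tonne/day.
After stage 1: water left = (1−0.490)×476.33 = 242.93; stream total = 491.6 tonne/day.
After stage 2: water left = (1−0.539)×242.93 = 111.99; final concentrate = 360.66 tonne/day.
Na2SO4 fraction = 47.85/360.66 = 0.133.

0.133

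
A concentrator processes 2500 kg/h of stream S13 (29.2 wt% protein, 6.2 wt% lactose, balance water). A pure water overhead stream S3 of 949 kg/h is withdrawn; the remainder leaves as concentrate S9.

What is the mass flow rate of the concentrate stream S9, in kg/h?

Concentrate = 2500 − 949 = 1551 kg/h.

1551 kg/h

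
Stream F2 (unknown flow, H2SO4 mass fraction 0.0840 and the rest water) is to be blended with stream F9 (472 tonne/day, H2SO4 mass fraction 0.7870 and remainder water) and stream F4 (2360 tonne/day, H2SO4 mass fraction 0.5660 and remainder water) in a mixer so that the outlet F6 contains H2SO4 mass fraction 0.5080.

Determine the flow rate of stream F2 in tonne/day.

633.4 tonne/day

Let F2 be the unknown flow. Total out = 2832 + F2.
H2SO4 balance: 1707.2 + 0.084·F2 = 0.508·(2832 + F2)
(0.084 − 0.508)·F2 = 0.508×2832 − 1707.2 = -268.57
F2 = -268.57 / -0.424 = 633.42 tonne/day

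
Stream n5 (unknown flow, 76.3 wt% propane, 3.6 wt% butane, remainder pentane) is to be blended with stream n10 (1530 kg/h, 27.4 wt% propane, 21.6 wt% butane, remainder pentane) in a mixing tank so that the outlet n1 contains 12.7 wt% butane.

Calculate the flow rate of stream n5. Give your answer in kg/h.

1496 kg/h

Let n5 be the unknown flow. Total out = 1530 + n5.
butane balance: 330.48 + 0.036·n5 = 0.127·(1530 + n5)
(0.036 − 0.127)·n5 = 0.127×1530 − 330.48 = -136.17
n5 = -136.17 / -0.091 = 1496.4 kg/h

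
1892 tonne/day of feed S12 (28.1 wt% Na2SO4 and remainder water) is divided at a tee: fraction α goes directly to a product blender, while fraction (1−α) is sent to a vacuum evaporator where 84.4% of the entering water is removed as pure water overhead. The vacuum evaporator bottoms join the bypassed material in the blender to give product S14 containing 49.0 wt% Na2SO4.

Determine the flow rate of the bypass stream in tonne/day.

All 1892×0.281 = 531.65 tonne/day of Na2SO4 reaches S14, so S14 = 531.65/0.490 = 1085 tonne/day and vapour = 807 tonne/day.
The evaporator receives (1−α)·1892 of feed at 0.719 water and removes 0.844 of that water:
0.844×0.719×(1−α)×1892 = 807
(1−α) = 807/1148.1 = 0.7029;  α = 0.2971.
Bypass flow = 0.2971×1892 = 562.16 tonne/day.

562.2 tonne/day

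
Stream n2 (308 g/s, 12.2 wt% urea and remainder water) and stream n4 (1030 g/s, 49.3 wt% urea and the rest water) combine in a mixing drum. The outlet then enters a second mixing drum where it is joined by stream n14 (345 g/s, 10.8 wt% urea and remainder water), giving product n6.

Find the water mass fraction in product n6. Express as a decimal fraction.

0.6538

Overall, product flow = 1683 g/s.
water in = 308×0.878 + 1030×0.507 + 345×0.892 = 1100.4 g/s.
water fraction in n6 = 0.6538.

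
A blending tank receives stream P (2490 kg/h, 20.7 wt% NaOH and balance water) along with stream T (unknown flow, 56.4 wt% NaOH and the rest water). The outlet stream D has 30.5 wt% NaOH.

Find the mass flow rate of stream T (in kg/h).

Let T be the unknown flow. Total out = 2490 + T.
NaOH balance: 515.43 + 0.564·T = 0.305·(2490 + T)
(0.564 − 0.305)·T = 0.305×2490 − 515.43 = 244.02
T = 244.02 / 0.259 = 942.16 kg/h

942.2 kg/h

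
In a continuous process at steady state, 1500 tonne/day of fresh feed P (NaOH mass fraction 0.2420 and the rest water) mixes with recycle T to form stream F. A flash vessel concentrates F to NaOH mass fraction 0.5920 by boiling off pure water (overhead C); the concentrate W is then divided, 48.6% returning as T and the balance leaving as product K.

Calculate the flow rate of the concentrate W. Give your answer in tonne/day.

Overall NaOH balance (none leaves overhead): NaOH in fresh feed = NaOH in product, i.e. 1500×0.242 = (1−0.486)·W·0.592.
W = 363/(0.592×0.514) = 1192.9 tonne/day.

1193 tonne/day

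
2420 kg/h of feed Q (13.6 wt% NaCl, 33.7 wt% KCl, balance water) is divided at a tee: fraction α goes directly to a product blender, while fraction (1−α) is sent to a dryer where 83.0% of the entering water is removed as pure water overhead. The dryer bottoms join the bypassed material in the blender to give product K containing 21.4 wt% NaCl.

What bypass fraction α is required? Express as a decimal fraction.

0.167

All 2420×0.136 = 329.12 kg/h of NaCl reaches K, so K = 329.12/0.214 = 1537.9 kg/h and vapour = 882.06 kg/h.
The evaporator receives (1−α)·2420 of feed at 0.527 water and removes 0.830 of that water:
0.830×0.527×(1−α)×2420 = 882.06
(1−α) = 882.06/1058.5 = 0.8333;  α = 0.1667.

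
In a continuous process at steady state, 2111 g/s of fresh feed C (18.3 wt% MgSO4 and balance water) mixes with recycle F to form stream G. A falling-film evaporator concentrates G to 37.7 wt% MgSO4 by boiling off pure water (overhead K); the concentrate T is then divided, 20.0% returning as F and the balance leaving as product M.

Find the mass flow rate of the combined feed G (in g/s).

Overall MgSO4 balance (none leaves overhead): MgSO4 in fresh feed = MgSO4 in product, i.e. 2111×0.183 = (1−0.200)·T·0.377.
T = 386.31/(0.377×0.800) = 1280.9 g/s.
Recycle F = 0.200×1280.9 = 256.18 g/s.
Combined feed G = 2111 + 256.18 = 2367.2 g/s.

2367 g/s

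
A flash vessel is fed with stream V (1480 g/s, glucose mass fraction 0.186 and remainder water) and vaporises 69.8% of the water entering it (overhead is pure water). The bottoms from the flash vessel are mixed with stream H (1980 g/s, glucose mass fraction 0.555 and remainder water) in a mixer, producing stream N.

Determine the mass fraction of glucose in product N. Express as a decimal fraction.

Vapour removed = 0.698×0.814×1480 = 840.89 g/s; concentrate = 639.11 g/s.
glucose reaching the mixer = 275.28 (from concentrate) + 1980×0.555 = 1374.2 g/s.
Product flow = 639.11 + 1980 = 2619.1 g/s; glucose fraction = 0.525.

0.525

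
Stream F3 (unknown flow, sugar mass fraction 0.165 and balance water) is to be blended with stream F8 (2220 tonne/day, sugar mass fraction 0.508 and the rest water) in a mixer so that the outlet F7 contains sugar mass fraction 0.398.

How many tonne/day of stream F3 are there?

1048 tonne/day

Let F3 be the unknown flow. Total out = 2220 + F3.
sugar balance: 1127.8 + 0.165·F3 = 0.398·(2220 + F3)
(0.165 − 0.398)·F3 = 0.398×2220 − 1127.8 = -244.2
F3 = -244.2 / -0.233 = 1048.1 tonne/day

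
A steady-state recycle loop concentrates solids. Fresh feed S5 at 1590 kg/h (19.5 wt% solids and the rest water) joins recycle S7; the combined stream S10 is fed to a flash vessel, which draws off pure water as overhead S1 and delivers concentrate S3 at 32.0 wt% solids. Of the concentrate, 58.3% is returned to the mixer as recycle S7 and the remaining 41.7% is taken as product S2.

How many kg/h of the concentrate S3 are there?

2324 kg/h

Overall solids balance (none leaves overhead): solids in fresh feed = solids in product, i.e. 1590×0.195 = (1−0.583)·S3·0.320.
S3 = 310.05/(0.320×0.417) = 2323.5 kg/h.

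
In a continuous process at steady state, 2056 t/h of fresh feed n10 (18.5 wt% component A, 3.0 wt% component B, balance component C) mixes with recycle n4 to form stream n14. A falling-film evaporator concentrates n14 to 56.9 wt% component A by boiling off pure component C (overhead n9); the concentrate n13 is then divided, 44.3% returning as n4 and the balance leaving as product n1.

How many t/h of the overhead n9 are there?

Overall component A balance (none leaves overhead): component A in fresh feed = component A in product, i.e. 2056×0.185 = (1−0.443)·n13·0.569.
n13 = 380.36/(0.569×0.557) = 1200.1 t/h.
Recycle n4 = 0.443×1200.1 = 531.66 t/h.
Combined feed n14 = 2056 + 531.66 = 2587.7 t/h.
Overhead n9 = n14 − n13 = 2587.7 − 1200.1 = 1387.5 t/h.

1388 t/h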